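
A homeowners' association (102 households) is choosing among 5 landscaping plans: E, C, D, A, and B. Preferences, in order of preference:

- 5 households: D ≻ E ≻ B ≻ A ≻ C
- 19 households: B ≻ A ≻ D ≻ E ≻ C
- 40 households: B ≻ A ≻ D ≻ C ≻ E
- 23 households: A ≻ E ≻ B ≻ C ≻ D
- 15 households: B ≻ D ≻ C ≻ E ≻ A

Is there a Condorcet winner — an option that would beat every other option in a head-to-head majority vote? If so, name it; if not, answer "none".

B vs E: 74–28 for B.
B vs C: 102–0 for B.
B vs D: 97–5 for B.
B vs A: 79–23 for B.
B beats every other option head-to-head.

B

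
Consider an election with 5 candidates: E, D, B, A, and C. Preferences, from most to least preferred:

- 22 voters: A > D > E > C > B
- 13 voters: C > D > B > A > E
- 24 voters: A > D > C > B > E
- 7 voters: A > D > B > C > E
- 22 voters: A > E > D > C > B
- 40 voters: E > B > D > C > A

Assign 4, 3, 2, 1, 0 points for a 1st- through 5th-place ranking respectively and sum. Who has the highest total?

D

E: 22·2 + 13·0 + 24·0 + 7·0 + 22·3 + 40·4 = 270
D: 22·3 + 13·3 + 24·3 + 7·3 + 22·2 + 40·2 = 322
B: 22·0 + 13·2 + 24·1 + 7·2 + 22·0 + 40·3 = 184
A: 22·4 + 13·1 + 24·4 + 7·4 + 22·4 + 40·0 = 313
C: 22·1 + 13·4 + 24·2 + 7·1 + 22·1 + 40·1 = 191
D has the highest Borda score (322).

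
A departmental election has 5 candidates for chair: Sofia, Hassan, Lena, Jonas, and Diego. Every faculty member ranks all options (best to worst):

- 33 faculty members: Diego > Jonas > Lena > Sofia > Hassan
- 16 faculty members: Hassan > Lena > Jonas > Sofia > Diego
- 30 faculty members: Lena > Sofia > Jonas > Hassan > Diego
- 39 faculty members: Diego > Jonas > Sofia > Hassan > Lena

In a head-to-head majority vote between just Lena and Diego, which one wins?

Voters preferring Lena to Diego: 46; preferring Diego to Lena: 72.
Diego wins the head-to-head.

Diego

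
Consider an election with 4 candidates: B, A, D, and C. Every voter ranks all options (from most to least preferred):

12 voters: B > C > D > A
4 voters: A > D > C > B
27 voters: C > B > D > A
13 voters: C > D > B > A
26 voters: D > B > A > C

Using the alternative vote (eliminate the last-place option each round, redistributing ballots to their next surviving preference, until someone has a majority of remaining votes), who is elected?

Round 1: B 12, A 4, D 26, C 40. Eliminate A.
Round 2: B 12, D 30, C 40. Eliminate B.
Round 3: D 30, C 52. C has a majority.

C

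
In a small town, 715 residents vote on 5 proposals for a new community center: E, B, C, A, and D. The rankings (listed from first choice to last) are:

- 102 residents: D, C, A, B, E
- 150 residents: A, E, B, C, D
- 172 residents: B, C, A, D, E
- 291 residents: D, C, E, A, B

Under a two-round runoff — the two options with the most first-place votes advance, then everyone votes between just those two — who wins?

D

Round 1 first-place votes: E 0, B 172, C 0, A 150, D 393.
D and B advance.
Runoff: D is preferred to B by 393 voters; B by 322.
D wins the runoff.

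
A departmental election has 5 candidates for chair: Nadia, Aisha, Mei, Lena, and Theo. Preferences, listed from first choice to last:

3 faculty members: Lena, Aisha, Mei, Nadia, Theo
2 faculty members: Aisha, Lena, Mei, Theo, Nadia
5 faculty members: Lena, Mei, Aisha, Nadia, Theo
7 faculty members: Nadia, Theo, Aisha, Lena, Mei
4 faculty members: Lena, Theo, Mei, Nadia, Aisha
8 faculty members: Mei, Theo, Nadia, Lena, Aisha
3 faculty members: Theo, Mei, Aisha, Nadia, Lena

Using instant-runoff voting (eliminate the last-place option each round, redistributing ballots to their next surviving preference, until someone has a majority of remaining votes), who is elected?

Round 1: Nadia 7, Aisha 2, Mei 8, Lena 12, Theo 3. Eliminate Aisha.
Round 2: Nadia 7, Mei 8, Lena 14, Theo 3. Eliminate Theo.
Round 3: Nadia 7, Mei 11, Lena 14. Eliminate Nadia.
Round 4: Mei 11, Lena 21. Lena has a majority.

Lena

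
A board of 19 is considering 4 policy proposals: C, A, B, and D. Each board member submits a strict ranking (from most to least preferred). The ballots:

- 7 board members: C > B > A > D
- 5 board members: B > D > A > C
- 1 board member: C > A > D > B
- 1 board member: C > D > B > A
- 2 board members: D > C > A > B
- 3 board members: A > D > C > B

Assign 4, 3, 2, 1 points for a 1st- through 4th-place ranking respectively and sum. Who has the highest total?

C: 7·4 + 5·1 + 1·4 + 1·4 + 2·3 + 3·2 = 53
A: 7·2 + 5·2 + 1·3 + 1·1 + 2·2 + 3·4 = 44
B: 7·3 + 5·4 + 1·1 + 1·2 + 2·1 + 3·1 = 49
D: 7·1 + 5·3 + 1·2 + 1·3 + 2·4 + 3·3 = 44
C has the highest Borda score (53).

C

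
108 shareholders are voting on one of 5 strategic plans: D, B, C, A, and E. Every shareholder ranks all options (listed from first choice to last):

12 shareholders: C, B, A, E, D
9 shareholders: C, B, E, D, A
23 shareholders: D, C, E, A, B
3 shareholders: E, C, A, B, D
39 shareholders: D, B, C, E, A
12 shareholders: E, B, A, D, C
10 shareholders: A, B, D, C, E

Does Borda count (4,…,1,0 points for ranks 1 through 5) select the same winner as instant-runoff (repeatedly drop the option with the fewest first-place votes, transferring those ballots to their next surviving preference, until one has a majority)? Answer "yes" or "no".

Borda — scores: D 289, B 249, C 250, A 117, E 175. Winner: D.
Instant-runoff — R1 D 62, B 0, C 21, A 10, E 15 (D winner). Winner: D.
The two methods agree.

yes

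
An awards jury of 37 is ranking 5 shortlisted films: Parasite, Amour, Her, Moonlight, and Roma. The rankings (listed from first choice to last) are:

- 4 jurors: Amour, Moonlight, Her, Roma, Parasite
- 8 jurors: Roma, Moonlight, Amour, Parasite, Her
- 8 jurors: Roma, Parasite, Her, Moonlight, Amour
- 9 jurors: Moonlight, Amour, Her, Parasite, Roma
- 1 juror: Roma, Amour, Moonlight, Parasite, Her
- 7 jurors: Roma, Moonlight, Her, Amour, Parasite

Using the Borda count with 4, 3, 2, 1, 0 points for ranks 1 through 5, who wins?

Moonlight

Parasite: 4·0 + 8·1 + 8·3 + 9·1 + 1·1 + 7·0 = 42
Amour: 4·4 + 8·2 + 8·0 + 9·3 + 1·3 + 7·1 = 69
Her: 4·2 + 8·0 + 8·2 + 9·2 + 1·0 + 7·2 = 56
Moonlight: 4·3 + 8·3 + 8·1 + 9·4 + 1·2 + 7·3 = 103
Roma: 4·1 + 8·4 + 8·4 + 9·0 + 1·4 + 7·4 = 100
Moonlight has the highest Borda score (103).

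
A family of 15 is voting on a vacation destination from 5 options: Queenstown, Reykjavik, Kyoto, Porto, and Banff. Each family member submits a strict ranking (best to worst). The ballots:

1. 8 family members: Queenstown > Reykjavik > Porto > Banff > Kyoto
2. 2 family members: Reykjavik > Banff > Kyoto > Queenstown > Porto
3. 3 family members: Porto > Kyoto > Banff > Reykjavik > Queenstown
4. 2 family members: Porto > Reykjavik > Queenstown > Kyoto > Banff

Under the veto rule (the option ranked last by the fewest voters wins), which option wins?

Reykjavik

Last-place votes: Queenstown 3, Reykjavik 0, Kyoto 8, Porto 2, Banff 2.
Reykjavik is ranked last by the fewest voters, so Reykjavik wins.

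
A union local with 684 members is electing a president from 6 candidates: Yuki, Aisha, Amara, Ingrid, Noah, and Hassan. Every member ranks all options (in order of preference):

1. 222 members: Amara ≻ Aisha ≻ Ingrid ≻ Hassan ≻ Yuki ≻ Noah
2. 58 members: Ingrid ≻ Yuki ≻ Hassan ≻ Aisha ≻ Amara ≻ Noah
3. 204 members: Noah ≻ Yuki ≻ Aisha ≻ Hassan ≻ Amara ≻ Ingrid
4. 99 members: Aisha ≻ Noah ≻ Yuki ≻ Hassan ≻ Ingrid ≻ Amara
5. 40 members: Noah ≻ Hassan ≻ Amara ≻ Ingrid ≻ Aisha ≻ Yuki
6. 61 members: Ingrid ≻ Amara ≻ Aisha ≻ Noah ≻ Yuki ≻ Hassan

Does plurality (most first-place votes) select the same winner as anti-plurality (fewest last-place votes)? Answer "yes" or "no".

Plurality — first-place votes: Yuki 0, Aisha 99, Amara 222, Ingrid 119, Noah 244, Hassan 0. Winner: Noah.
Anti-plurality — last-place votes: Yuki 40, Aisha 0, Amara 99, Ingrid 204, Noah 280, Hassan 61. Winner: Aisha.
The two methods disagree.

no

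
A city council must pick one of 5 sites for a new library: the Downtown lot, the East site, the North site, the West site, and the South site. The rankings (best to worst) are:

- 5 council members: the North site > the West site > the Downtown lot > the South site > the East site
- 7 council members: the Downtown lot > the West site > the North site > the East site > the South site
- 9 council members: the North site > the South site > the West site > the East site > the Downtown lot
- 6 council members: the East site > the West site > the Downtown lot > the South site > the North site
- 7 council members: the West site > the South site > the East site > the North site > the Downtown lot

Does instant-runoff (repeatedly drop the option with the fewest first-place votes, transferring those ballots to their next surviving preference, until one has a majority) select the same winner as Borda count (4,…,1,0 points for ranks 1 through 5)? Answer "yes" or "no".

Instant-runoff — R1 the Downtown lot 7, the East site 6, the North site 14, the West site 7, the South site 0 (the South site out); R2 the Downtown lot 7, the East site 6, the North site 14, the West site 7 (the East site out); R3 the Downtown lot 7, the North site 14, the West site 13 (the Downtown lot out); R4 the North site 14, the West site 20 (the West site winner). Winner: the West site.
Borda — scores: the Downtown lot 50, the East site 54, the North site 77, the West site 100, the South site 59. Winner: the West site.
The two methods agree.

yes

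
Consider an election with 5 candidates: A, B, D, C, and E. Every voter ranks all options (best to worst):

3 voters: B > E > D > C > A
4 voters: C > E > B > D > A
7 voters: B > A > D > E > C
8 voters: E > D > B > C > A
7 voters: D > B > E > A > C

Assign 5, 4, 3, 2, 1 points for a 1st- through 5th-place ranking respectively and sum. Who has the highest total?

A: 3·1 + 4·1 + 7·4 + 8·1 + 7·2 = 57
B: 3·5 + 4·3 + 7·5 + 8·3 + 7·4 = 114
D: 3·3 + 4·2 + 7·3 + 8·4 + 7·5 = 105
C: 3·2 + 4·5 + 7·1 + 8·2 + 7·1 = 56
E: 3·4 + 4·4 + 7·2 + 8·5 + 7·3 = 103
B has the highest Borda score (114).

B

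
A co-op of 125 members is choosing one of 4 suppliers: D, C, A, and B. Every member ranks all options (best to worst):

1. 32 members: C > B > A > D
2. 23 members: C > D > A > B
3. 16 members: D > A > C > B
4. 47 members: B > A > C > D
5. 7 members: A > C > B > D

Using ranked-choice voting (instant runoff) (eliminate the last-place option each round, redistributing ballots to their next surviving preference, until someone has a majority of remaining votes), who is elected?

C

Round 1: D 16, C 55, A 7, B 47. Eliminate A.
Round 2: D 16, C 62, B 47. Eliminate D.
Round 3: C 78, B 47. C has a majority.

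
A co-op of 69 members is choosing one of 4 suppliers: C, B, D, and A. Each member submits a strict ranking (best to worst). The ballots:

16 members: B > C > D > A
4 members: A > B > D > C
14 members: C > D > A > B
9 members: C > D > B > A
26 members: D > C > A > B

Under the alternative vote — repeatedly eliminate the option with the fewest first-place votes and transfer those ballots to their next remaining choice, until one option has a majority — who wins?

C

Round 1: C 23, B 16, D 26, A 4. Eliminate A.
Round 2: C 23, B 20, D 26. Eliminate B.
Round 3: C 39, D 30. C has a majority.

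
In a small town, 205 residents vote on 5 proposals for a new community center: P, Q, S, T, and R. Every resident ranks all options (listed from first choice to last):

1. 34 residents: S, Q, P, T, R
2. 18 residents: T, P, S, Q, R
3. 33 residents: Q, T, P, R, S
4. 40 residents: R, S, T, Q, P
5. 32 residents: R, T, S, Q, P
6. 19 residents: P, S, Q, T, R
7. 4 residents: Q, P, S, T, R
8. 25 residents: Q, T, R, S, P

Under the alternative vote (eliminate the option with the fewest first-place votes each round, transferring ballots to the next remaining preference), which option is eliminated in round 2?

Round 1: P 19, Q 62, S 34, T 18, R 72. Eliminate T.
Round 2: P 37, Q 62, S 34, R 72. Eliminate S.

S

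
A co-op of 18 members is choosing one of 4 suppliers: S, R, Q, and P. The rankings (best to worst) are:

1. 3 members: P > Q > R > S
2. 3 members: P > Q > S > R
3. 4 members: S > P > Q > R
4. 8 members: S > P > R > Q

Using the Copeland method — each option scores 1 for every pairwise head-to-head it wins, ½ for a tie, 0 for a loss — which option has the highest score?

S

S: beats R, Q, and P → score 3.
R: loses to S, Q, and P → score 0.
Q: beats R; loses to S and P → score 1.
P: beats R and Q; loses to S → score 2.
S has the best pairwise record.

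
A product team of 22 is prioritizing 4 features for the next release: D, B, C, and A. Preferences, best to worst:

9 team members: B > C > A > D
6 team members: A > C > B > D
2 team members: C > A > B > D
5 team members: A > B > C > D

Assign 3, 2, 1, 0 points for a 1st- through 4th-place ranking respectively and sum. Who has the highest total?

D: 9·0 + 6·0 + 2·0 + 5·0 = 0
B: 9·3 + 6·1 + 2·1 + 5·2 = 45
C: 9·2 + 6·2 + 2·3 + 5·1 = 41
A: 9·1 + 6·3 + 2·2 + 5·3 = 46
A has the highest Borda score (46).

A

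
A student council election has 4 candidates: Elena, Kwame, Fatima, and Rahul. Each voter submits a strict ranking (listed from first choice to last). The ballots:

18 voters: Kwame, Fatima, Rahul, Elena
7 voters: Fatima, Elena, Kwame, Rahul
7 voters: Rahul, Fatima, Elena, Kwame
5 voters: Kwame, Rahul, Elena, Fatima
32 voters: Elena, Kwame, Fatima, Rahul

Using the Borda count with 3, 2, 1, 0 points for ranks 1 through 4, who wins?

Elena: 18·0 + 7·2 + 7·1 + 5·1 + 32·3 = 122
Kwame: 18·3 + 7·1 + 7·0 + 5·3 + 32·2 = 140
Fatima: 18·2 + 7·3 + 7·2 + 5·0 + 32·1 = 103
Rahul: 18·1 + 7·0 + 7·3 + 5·2 + 32·0 = 49
Kwame has the highest Borda score (140).

Kwame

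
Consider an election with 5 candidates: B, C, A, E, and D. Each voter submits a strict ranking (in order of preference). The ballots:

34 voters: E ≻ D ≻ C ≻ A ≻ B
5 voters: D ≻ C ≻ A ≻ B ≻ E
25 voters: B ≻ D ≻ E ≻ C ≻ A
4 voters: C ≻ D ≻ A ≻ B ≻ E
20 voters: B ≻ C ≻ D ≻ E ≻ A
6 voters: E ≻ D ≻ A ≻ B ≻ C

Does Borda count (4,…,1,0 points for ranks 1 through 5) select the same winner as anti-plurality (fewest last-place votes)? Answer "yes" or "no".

Borda — scores: B 195, C 184, A 64, E 230, D 267. Winner: D.
Anti-plurality — last-place votes: B 34, C 6, A 45, E 9, D 0. Winner: D.
The two methods agree.

yes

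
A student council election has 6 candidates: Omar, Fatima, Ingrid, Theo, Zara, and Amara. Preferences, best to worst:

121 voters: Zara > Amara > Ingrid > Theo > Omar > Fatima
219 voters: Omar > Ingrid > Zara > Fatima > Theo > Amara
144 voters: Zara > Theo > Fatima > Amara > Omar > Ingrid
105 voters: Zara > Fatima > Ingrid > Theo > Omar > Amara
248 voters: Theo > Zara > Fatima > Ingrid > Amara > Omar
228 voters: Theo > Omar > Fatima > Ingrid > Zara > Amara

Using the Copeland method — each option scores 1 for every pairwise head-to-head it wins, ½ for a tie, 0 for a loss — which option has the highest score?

Zara

Omar: beats Fatima, Ingrid, and Amara; loses to Theo and Zara → score 3.
Fatima: beats Ingrid and Amara; loses to Omar, Theo, and Zara → score 2.
Ingrid: beats Amara; loses to Omar, Fatima, Theo, and Zara → score 1.
Theo: beats Omar, Fatima, Ingrid, and Amara; loses to Zara → score 4.
Zara: beats Omar, Fatima, Ingrid, Theo, and Amara → score 5.
Amara: loses to Omar, Fatima, Ingrid, Theo, and Zara → score 0.
Zara has the best pairwise record.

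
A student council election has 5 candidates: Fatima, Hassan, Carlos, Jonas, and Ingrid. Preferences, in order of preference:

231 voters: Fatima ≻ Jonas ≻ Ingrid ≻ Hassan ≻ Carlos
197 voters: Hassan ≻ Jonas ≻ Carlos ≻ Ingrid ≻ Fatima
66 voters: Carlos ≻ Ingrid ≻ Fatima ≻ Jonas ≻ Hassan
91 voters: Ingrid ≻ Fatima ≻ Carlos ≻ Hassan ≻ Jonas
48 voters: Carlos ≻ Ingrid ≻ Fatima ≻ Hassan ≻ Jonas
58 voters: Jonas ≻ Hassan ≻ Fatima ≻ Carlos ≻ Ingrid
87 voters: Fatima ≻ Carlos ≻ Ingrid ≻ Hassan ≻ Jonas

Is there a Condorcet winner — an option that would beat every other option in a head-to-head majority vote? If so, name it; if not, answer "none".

Checking pairwise contests:
Ingrid beats Fatima 402–376.
Fatima beats Hassan 523–255.
Fatima beats Carlos 467–311.
Fatima beats Jonas 523–255.
Carlos beats Ingrid 456–322.
Every option loses at least one head-to-head, so there is no Condorcet winner.

none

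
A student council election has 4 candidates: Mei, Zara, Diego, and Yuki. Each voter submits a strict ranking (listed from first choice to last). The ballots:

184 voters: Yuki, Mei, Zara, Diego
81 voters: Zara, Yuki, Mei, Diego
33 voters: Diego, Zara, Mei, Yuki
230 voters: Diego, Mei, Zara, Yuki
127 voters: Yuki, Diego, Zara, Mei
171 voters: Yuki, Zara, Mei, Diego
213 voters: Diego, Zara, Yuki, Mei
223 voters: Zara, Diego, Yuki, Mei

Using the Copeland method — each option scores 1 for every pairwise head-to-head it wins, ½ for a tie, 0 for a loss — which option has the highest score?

Zara

Mei: loses to Zara, Diego, and Yuki → score 0.
Zara: beats Mei, Diego, and Yuki → score 3.
Diego: beats Mei and Yuki; loses to Zara → score 2.
Yuki: beats Mei; loses to Zara and Diego → score 1.
Zara has the best pairwise record.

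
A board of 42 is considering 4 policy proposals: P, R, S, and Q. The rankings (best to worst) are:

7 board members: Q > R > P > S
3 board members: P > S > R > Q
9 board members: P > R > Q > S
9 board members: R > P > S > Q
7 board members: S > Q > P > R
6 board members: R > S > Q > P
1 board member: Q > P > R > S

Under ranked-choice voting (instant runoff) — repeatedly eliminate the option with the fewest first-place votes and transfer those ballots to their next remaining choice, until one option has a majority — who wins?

R

Round 1: P 12, R 15, S 7, Q 8. Eliminate S.
Round 2: P 12, R 15, Q 15. Eliminate P.
Round 3: R 27, Q 15. R has a majority.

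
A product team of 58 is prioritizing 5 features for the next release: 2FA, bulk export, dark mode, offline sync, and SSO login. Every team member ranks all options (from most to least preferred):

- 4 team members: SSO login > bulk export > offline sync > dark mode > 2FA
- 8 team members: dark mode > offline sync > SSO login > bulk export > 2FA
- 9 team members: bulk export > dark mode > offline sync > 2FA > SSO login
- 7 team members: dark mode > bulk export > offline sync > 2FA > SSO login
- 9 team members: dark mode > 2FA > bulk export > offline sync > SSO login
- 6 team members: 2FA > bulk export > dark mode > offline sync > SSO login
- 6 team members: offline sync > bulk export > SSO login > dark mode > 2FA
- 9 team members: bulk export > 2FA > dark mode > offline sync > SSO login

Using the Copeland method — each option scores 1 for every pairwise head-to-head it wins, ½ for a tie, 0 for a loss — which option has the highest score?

2FA: beats SSO login; loses to bulk export, dark mode, and offline sync → score 1.
bulk export: beats 2FA, dark mode, offline sync, and SSO login → score 4.
dark mode: beats 2FA, offline sync, and SSO login; loses to bulk export → score 3.
offline sync: beats 2FA and SSO login; loses to bulk export and dark mode → score 2.
SSO login: loses to 2FA, bulk export, dark mode, and offline sync → score 0.
bulk export has the best pairwise record.

bulk export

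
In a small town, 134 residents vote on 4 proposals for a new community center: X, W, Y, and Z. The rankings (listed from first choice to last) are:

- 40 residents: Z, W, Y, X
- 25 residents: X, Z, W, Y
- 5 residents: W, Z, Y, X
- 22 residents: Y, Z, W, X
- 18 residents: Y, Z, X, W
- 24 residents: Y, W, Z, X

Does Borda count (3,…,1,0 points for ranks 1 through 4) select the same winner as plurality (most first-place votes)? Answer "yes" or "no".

no

Borda — scores: X 93, W 190, Y 237, Z 284. Winner: Z.
Plurality — first-place votes: X 25, W 5, Y 64, Z 40. Winner: Y.
The two methods disagree.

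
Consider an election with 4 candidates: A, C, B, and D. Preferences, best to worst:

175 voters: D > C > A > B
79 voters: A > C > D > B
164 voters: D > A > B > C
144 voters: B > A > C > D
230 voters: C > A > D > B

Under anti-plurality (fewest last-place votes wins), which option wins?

Last-place votes: A 0, C 164, B 484, D 144.
A is ranked last by the fewest voters, so A wins.

A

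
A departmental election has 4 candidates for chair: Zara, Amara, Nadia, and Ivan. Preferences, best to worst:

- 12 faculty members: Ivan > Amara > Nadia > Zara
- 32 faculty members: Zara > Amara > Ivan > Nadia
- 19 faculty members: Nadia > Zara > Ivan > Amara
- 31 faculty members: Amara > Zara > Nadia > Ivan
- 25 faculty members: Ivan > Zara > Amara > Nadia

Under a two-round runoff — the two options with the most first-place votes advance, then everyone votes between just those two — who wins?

Round 1 first-place votes: Zara 32, Amara 31, Nadia 19, Ivan 37.
Ivan and Zara advance.
Runoff: Ivan is preferred to Zara by 37 voters; Zara by 82.
Zara wins the runoff.

Zara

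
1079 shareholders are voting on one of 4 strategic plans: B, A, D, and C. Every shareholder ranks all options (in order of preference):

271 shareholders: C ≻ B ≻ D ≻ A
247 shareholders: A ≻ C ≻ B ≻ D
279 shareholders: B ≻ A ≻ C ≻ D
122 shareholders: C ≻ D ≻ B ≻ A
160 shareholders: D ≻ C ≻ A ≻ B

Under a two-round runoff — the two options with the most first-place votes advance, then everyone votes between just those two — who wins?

C

Round 1 first-place votes: B 279, A 247, D 160, C 393.
C and B advance.
Runoff: C is preferred to B by 800 voters; B by 279.
C wins the runoff.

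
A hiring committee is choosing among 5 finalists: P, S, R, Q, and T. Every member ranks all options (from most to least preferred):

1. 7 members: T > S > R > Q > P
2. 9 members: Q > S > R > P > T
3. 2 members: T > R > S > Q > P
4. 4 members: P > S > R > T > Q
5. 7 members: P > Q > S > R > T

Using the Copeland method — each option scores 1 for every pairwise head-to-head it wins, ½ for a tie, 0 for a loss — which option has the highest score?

P: beats T; loses to S, R, and Q → score 1.
S: beats P, R, and T; loses to Q → score 3.
R: beats P and T; loses to S and Q → score 2.
Q: beats P, S, R, and T → score 4.
T: loses to P, S, R, and Q → score 0.
Q has the best pairwise record.

Q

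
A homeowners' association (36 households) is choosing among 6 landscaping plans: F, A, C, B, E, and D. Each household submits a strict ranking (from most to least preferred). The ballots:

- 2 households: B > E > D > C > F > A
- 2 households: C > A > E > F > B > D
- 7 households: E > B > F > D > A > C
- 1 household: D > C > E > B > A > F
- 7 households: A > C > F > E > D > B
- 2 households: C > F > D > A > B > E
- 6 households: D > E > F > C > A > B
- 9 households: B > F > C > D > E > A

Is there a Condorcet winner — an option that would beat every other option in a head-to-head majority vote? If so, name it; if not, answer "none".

Checking pairwise contests:
B beats F 19–17.
F beats A 26–10.
F beats C 22–14.
E beats B 23–13.
C beats E 21–15.
F beats D 27–9.
Every option loses at least one head-to-head, so there is no Condorcet winner.

none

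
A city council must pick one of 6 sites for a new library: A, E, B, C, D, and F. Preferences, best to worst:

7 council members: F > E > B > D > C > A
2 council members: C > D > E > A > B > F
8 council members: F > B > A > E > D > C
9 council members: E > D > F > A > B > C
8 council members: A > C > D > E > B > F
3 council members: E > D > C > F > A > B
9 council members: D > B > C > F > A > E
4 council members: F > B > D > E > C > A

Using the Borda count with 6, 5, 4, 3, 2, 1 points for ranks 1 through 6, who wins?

A: 7·1 + 2·3 + 8·4 + 9·3 + 8·6 + 3·2 + 9·2 + 4·1 = 148
E: 7·5 + 2·4 + 8·3 + 9·6 + 8·3 + 3·6 + 9·1 + 4·3 = 184
B: 7·4 + 2·2 + 8·5 + 9·2 + 8·2 + 3·1 + 9·5 + 4·5 = 174
C: 7·2 + 2·6 + 8·1 + 9·1 + 8·5 + 3·4 + 9·4 + 4·2 = 139
D: 7·3 + 2·5 + 8·2 + 9·5 + 8·4 + 3·5 + 9·6 + 4·4 = 209
F: 7·6 + 2·1 + 8·6 + 9·4 + 8·1 + 3·3 + 9·3 + 4·6 = 196
D has the highest Borda score (209).

D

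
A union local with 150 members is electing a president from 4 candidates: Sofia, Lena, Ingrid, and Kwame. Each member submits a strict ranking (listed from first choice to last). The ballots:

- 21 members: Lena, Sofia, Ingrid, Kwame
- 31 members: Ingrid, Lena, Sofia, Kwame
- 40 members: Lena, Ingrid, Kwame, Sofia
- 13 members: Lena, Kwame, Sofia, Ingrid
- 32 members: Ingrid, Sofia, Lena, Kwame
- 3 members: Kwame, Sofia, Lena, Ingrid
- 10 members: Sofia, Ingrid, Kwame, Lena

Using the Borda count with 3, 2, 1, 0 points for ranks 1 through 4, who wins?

Lena

Sofia: 21·2 + 31·1 + 40·0 + 13·1 + 32·2 + 3·2 + 10·3 = 186
Lena: 21·3 + 31·2 + 40·3 + 13·3 + 32·1 + 3·1 + 10·0 = 319
Ingrid: 21·1 + 31·3 + 40·2 + 13·0 + 32·3 + 3·0 + 10·2 = 310
Kwame: 21·0 + 31·0 + 40·1 + 13·2 + 32·0 + 3·3 + 10·1 = 85
Lena has the highest Borda score (319).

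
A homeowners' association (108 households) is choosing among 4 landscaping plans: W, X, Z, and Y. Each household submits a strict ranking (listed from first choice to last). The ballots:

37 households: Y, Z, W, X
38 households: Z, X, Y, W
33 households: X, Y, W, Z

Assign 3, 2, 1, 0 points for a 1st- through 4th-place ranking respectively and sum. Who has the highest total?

Y

W: 37·1 + 38·0 + 33·1 = 70
X: 37·0 + 38·2 + 33·3 = 175
Z: 37·2 + 38·3 + 33·0 = 188
Y: 37·3 + 38·1 + 33·2 = 215
Y has the highest Borda score (215).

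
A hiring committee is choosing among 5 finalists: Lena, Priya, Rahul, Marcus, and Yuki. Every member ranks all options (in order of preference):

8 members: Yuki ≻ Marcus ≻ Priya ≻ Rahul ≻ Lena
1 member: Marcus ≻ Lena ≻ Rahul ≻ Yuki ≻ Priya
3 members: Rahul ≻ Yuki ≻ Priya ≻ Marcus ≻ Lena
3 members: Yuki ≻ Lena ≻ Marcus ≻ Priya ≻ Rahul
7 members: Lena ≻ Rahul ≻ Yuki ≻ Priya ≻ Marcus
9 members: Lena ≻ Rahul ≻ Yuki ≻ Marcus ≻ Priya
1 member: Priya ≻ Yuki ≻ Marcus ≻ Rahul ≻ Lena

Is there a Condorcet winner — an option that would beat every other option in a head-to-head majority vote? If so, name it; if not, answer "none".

Lena vs Priya: 20–12 for Lena.
Lena vs Rahul: 20–12 for Lena.
Lena vs Marcus: 19–13 for Lena.
Lena vs Yuki: 17–15 for Lena.
Lena beats every other option head-to-head.

Lena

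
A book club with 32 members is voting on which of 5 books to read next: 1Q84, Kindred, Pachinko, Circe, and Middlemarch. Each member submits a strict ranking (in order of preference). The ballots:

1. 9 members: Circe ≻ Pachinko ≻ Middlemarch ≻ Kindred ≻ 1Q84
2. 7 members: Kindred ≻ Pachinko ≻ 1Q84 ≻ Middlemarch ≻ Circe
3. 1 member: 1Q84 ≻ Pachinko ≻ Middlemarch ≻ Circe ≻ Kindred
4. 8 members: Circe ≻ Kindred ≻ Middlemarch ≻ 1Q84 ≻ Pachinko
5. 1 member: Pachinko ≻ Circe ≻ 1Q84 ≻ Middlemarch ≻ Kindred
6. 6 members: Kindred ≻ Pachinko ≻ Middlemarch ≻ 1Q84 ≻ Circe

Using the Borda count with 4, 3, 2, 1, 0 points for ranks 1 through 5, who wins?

1Q84: 9·0 + 7·2 + 1·4 + 8·1 + 1·2 + 6·1 = 34
Kindred: 9·1 + 7·4 + 1·0 + 8·3 + 1·0 + 6·4 = 85
Pachinko: 9·3 + 7·3 + 1·3 + 8·0 + 1·4 + 6·3 = 73
Circe: 9·4 + 7·0 + 1·1 + 8·4 + 1·3 + 6·0 = 72
Middlemarch: 9·2 + 7·1 + 1·2 + 8·2 + 1·1 + 6·2 = 56
Kindred has the highest Borda score (85).

Kindred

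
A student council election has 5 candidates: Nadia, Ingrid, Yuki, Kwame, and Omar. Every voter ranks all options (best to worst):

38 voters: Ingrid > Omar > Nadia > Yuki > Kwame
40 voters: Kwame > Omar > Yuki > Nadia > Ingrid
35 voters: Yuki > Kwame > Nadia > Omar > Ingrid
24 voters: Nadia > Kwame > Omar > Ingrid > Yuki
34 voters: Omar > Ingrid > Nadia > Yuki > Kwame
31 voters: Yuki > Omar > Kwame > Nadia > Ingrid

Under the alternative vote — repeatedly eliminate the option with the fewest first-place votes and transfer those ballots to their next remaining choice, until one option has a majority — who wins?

Round 1: Nadia 24, Ingrid 38, Yuki 66, Kwame 40, Omar 34. Eliminate Nadia.
Round 2: Ingrid 38, Yuki 66, Kwame 64, Omar 34. Eliminate Omar.
Round 3: Ingrid 72, Yuki 66, Kwame 64. Eliminate Kwame.
Round 4: Ingrid 96, Yuki 106. Yuki has a majority.

Yuki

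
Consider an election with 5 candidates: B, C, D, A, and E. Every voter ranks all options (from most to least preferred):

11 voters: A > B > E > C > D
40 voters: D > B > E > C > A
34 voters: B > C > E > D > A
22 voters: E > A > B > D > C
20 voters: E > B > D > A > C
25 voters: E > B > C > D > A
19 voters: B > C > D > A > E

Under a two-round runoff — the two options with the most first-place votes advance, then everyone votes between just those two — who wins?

Round 1 first-place votes: B 53, C 0, D 40, A 11, E 67.
E and B advance.
Runoff: E is preferred to B by 67 voters; B by 104.
B wins the runoff.

B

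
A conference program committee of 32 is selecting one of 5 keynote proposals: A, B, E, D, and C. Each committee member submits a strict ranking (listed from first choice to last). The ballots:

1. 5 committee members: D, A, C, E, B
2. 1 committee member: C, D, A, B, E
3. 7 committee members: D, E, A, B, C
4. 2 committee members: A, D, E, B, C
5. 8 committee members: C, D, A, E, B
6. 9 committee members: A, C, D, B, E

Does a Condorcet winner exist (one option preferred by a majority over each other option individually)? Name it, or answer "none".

none

Checking pairwise contests:
D beats A 21–11.
A beats B 32–0.
A beats E 25–7.
C beats D 18–14.
A beats C 23–9.
Every option loses at least one head-to-head, so there is no Condorcet winner.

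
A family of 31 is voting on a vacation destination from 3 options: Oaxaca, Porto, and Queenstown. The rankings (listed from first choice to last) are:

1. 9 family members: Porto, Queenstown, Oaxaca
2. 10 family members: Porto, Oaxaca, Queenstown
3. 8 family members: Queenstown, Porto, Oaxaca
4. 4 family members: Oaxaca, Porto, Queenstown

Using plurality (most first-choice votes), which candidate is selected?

First-place votes: Oaxaca 4, Porto 19, Queenstown 8.
Porto has the most first-place votes.

Porto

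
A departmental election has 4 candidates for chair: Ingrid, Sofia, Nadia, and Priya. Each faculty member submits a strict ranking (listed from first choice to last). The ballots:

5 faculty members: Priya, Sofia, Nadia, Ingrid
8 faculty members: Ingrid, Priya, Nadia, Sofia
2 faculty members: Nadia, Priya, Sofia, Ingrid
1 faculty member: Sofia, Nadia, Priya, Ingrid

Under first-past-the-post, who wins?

First-place votes: Ingrid 8, Sofia 1, Nadia 2, Priya 5.
Ingrid has the most first-place votes.

Ingrid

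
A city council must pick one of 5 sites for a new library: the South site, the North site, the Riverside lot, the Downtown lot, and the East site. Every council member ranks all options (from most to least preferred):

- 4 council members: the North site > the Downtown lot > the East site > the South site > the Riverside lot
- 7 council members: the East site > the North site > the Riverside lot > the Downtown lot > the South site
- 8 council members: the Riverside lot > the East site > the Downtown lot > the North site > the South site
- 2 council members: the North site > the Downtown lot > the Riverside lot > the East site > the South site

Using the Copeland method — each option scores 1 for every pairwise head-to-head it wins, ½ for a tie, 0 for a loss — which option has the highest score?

the East site

the South site: loses to the North site, the Riverside lot, the Downtown lot, and the East site → score 0.
the North site: beats the South site, the Riverside lot, and the Downtown lot; loses to the East site → score 3.
the Riverside lot: beats the South site and the Downtown lot; loses to the North site and the East site → score 2.
the Downtown lot: beats the South site; loses to the North site, the Riverside lot, and the East site → score 1.
the East site: beats the South site, the North site, the Riverside lot, and the Downtown lot → score 4.
the East site has the best pairwise record.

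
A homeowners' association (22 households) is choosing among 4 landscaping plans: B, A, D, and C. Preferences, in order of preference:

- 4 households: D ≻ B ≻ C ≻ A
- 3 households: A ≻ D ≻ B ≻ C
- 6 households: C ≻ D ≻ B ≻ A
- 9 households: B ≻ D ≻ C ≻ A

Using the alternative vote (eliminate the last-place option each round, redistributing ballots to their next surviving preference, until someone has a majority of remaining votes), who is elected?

D

Round 1: B 9, A 3, D 4, C 6. Eliminate A.
Round 2: B 9, D 7, C 6. Eliminate C.
Round 3: B 9, D 13. D has a majority.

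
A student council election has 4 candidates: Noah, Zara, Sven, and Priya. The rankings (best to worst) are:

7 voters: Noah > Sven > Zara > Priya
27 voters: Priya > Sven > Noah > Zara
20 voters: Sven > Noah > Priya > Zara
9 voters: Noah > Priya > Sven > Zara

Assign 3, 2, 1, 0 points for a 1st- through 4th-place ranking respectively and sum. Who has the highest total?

Noah: 7·3 + 27·1 + 20·2 + 9·3 = 115
Zara: 7·1 + 27·0 + 20·0 + 9·0 = 7
Sven: 7·2 + 27·2 + 20·3 + 9·1 = 137
Priya: 7·0 + 27·3 + 20·1 + 9·2 = 119
Sven has the highest Borda score (137).

Sven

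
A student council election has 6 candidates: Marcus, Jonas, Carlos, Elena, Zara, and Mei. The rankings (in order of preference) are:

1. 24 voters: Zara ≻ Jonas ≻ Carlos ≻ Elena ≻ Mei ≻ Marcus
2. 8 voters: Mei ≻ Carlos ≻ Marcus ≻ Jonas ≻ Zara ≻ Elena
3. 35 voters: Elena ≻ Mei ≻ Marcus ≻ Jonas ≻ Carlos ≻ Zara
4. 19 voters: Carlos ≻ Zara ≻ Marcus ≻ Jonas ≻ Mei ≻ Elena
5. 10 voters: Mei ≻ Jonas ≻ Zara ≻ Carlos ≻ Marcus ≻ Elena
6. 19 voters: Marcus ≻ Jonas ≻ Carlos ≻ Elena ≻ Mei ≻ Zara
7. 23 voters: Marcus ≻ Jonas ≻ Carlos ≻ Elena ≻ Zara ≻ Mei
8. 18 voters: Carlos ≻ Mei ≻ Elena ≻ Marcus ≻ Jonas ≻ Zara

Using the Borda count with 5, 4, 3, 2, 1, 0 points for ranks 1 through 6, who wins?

Carlos

Marcus: 24·0 + 8·3 + 35·3 + 19·3 + 10·1 + 19·5 + 23·5 + 18·2 = 442
Jonas: 24·4 + 8·2 + 35·2 + 19·2 + 10·4 + 19·4 + 23·4 + 18·1 = 446
Carlos: 24·3 + 8·4 + 35·1 + 19·5 + 10·2 + 19·3 + 23·3 + 18·5 = 470
Elena: 24·2 + 8·0 + 35·5 + 19·0 + 10·0 + 19·2 + 23·2 + 18·3 = 361
Zara: 24·5 + 8·1 + 35·0 + 19·4 + 10·3 + 19·0 + 23·1 + 18·0 = 257
Mei: 24·1 + 8·5 + 35·4 + 19·1 + 10·5 + 19·1 + 23·0 + 18·4 = 364
Carlos has the highest Borda score (470).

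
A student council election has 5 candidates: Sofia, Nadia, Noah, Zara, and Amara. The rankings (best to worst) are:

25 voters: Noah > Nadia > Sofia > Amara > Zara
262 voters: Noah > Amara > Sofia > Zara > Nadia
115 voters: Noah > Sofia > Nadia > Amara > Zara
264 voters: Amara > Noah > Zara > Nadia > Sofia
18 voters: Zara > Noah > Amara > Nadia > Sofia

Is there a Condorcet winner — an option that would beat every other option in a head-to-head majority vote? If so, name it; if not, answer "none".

Noah

Noah vs Sofia: 684–0 for Noah.
Noah vs Nadia: 684–0 for Noah.
Noah vs Zara: 666–18 for Noah.
Noah vs Amara: 420–264 for Noah.
Noah beats every other option head-to-head.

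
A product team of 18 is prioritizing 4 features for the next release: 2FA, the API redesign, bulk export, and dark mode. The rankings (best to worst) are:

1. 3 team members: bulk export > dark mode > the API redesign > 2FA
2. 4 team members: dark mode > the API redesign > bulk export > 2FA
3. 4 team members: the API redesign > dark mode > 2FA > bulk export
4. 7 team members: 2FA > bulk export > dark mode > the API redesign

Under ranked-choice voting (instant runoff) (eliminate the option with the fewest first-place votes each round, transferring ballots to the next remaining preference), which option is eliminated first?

Round 1: 2FA 7, the API redesign 4, bulk export 3, dark mode 4. Eliminate bulk export.

bulk export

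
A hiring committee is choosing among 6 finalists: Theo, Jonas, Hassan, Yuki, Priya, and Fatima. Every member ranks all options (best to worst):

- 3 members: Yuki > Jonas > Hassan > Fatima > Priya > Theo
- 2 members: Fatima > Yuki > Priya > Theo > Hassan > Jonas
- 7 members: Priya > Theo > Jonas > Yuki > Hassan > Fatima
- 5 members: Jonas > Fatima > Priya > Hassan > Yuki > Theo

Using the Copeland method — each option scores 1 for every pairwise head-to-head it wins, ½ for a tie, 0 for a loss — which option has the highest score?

Priya

Theo: beats Jonas and Hassan; loses to Yuki, Priya, and Fatima → score 2.
Jonas: beats Hassan, Yuki, and Fatima; loses to Theo and Priya → score 3.
Hassan: beats Fatima; loses to Theo, Jonas, Yuki, and Priya → score 1.
Yuki: beats Theo, Hassan, and Fatima; loses to Jonas and Priya → score 3.
Priya: beats Theo, Jonas, Hassan, and Yuki; loses to Fatima → score 4.
Fatima: beats Theo and Priya; loses to Jonas, Hassan, and Yuki → score 2.
Priya has the best pairwise record.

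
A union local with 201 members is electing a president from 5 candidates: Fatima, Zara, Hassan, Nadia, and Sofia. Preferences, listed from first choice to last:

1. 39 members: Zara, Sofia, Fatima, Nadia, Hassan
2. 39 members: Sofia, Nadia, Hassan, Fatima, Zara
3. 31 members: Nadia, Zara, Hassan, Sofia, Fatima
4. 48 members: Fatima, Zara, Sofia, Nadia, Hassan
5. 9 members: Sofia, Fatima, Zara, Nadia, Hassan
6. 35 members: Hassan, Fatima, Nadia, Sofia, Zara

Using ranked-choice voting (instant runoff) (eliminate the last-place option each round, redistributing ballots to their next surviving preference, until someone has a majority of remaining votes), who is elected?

Fatima

Round 1: Fatima 48, Zara 39, Hassan 35, Nadia 31, Sofia 48. Eliminate Nadia.
Round 2: Fatima 48, Zara 70, Hassan 35, Sofia 48. Eliminate Hassan.
Round 3: Fatima 83, Zara 70, Sofia 48. Eliminate Sofia.
Round 4: Fatima 131, Zara 70. Fatima has a majority.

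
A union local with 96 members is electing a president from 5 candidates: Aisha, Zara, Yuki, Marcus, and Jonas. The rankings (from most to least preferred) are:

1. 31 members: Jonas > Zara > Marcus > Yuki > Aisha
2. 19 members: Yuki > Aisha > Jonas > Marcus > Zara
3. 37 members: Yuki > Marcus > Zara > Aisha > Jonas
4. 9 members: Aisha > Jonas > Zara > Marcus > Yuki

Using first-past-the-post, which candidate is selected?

First-place votes: Aisha 9, Zara 0, Yuki 56, Marcus 0, Jonas 31.
Yuki has the most first-place votes.

Yuki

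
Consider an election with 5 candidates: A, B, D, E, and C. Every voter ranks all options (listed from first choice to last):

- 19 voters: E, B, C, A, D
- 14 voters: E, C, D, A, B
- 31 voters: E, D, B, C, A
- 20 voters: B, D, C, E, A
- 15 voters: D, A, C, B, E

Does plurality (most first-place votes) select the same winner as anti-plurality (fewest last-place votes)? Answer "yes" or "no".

Plurality — first-place votes: A 0, B 20, D 15, E 64, C 0. Winner: E.
Anti-plurality — last-place votes: A 51, B 14, D 19, E 15, C 0. Winner: C.
The two methods disagree.

no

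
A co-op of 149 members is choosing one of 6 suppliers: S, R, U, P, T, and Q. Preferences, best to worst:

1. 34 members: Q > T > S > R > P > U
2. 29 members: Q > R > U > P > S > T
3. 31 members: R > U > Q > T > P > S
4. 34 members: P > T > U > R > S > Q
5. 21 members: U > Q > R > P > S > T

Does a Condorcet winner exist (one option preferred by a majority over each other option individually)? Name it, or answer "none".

none

Checking pairwise contests:
R beats S 115–34.
Q beats R 84–65.
R beats U 94–55.
R beats P 115–34.
R beats T 81–68.
U beats Q 86–63.
Every option loses at least one head-to-head, so there is no Condorcet winner.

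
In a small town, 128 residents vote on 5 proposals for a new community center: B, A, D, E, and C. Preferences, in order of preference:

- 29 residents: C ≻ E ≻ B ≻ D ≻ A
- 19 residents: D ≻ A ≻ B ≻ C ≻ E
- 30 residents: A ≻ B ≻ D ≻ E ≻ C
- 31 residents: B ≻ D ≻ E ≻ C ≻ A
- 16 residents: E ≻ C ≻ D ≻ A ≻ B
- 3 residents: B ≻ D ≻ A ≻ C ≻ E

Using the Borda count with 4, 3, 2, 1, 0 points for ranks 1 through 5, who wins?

B

B: 29·2 + 19·2 + 30·3 + 31·4 + 16·0 + 3·4 = 322
A: 29·0 + 19·3 + 30·4 + 31·0 + 16·1 + 3·2 = 199
D: 29·1 + 19·4 + 30·2 + 31·3 + 16·2 + 3·3 = 299
E: 29·3 + 19·0 + 30·1 + 31·2 + 16·4 + 3·0 = 243
C: 29·4 + 19·1 + 30·0 + 31·1 + 16·3 + 3·1 = 217
B has the highest Borda score (322).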